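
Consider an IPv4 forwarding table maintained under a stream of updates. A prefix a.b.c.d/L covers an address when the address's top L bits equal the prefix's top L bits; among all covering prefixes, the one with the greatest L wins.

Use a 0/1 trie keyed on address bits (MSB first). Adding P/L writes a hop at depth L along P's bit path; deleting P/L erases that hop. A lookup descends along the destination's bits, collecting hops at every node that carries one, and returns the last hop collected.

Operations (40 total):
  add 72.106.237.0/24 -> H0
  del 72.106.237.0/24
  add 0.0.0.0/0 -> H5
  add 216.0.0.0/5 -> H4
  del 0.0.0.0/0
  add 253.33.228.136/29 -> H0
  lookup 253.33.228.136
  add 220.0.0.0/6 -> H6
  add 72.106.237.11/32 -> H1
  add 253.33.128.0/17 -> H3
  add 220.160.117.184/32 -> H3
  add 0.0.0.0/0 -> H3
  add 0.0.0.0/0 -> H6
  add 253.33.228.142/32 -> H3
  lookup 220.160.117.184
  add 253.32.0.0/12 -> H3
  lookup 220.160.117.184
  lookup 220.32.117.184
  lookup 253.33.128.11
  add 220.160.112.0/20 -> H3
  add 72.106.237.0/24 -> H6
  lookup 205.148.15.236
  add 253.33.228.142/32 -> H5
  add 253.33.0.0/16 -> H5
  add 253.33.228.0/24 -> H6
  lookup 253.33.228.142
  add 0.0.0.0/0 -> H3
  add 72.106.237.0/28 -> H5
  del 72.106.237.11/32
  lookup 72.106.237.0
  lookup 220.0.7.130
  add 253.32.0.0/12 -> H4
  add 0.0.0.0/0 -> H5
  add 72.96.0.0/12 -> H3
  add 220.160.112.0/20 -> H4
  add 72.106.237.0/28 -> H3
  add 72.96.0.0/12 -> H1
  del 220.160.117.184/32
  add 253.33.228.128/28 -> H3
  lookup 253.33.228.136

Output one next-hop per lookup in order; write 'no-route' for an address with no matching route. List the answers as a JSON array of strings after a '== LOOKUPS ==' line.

Process each operation:
  add 72.106.237.0/24 -> H0 at depth 24
  del 72.106.237.0/24 (clear depth 24)
  add 0.0.0.0/0 -> H5 at depth 0
  add 216.0.0.0/5 -> H4 at depth 5
  del 0.0.0.0/0 (clear depth 0)
  add 253.33.228.136/29 -> H0 at depth 29
  Q 253.33.228.136: descend 11111101001000011110010010001 ; hops seen [H0] ; pick H0
  add 220.0.0.0/6 -> H6 at depth 6
  add 72.106.237.11/32 -> H1 at depth 32
  add 253.33.128.0/17 -> H3 at depth 17
  add 220.160.117.184/32 -> H3 at depth 32
  add 0.0.0.0/0 -> H3 at depth 0
  add 0.0.0.0/0 -> H6 at depth 0
  add 253.33.228.142/32 -> H3 at depth 32
  Q 220.160.117.184: descend 11011100101000000111010110111000 ; hops seen [H6,H4,H6,H3] ; pick H3
  add 253.32.0.0/12 -> H3 at depth 12
  Q 220.160.117.184: descend 11011100101000000111010110111000 ; hops seen [H6,H4,H6,H3] ; pick H3
  Q 220.32.117.184: descend 11011100 ; hops seen [H6,H4,H6] ; pick H6
  Q 253.33.128.11: descend 11111101001000011 ; hops seen [H6,H3,H3] ; pick H3
  add 220.160.112.0/20 -> H3 at depth 20
  add 72.106.237.0/24 -> H6 at depth 24
  Q 205.148.15.236: descend 110 ; hops seen [H6] ; pick H6
  add 253.33.228.142/32 -> H5 at depth 32
  add 253.33.0.0/16 -> H5 at depth 16
  add 253.33.228.0/24 -> H6 at depth 24
  Q 253.33.228.142: descend 11111101001000011110010010001110 ; hops seen [H6,H3,H5,H3,H6,H0,H5] ; pick H5
  add 0.0.0.0/0 -> H3 at depth 0
  add 72.106.237.0/28 -> H5 at depth 28
  del 72.106.237.11/32 (clear depth 32)
  Q 72.106.237.0: descend 0100100001101010111011010000 ; hops seen [H3,H6,H5] ; pick H5
  Q 220.0.7.130: descend 11011100 ; hops seen [H3,H4,H6] ; pick H6
  add 253.32.0.0/12 -> H4 at depth 12
  add 0.0.0.0/0 -> H5 at depth 0
  add 72.96.0.0/12 -> H3 at depth 12
  add 220.160.112.0/20 -> H4 at depth 20
  add 72.106.237.0/28 -> H3 at depth 28
  add 72.96.0.0/12 -> H1 at depth 12
  del 220.160.117.184/32 (clear depth 32)
  add 253.33.228.128/28 -> H3 at depth 28
  Q 253.33.228.136: descend 11111101001000011110010010001 ; hops seen [H5,H4,H5,H3,H6,H3,H0] ; pick H0

== LOOKUPS ==
["H0","H3","H3","H6","H3","H6","H5","H5","H6","H0"]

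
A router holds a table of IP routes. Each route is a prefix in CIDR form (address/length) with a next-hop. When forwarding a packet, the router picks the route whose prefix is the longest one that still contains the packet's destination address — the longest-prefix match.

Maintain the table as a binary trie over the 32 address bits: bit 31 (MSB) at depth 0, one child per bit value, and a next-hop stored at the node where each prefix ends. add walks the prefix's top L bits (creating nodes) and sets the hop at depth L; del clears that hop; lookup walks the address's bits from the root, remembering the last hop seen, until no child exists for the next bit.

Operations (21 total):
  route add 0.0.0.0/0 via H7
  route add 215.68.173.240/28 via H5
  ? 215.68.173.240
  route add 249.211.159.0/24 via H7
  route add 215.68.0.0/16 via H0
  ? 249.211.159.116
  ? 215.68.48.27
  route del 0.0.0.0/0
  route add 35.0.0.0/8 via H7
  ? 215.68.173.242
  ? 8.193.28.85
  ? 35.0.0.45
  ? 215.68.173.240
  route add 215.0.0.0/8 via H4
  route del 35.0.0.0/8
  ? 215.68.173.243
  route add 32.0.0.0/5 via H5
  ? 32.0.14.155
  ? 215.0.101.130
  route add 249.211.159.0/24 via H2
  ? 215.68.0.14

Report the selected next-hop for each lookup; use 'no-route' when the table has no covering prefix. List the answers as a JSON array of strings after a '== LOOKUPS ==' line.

Trace:
  add 0.0.0.0/0 -> H7 at depth 0
  add 215.68.173.240/28 -> H5 at depth 28
  ? 215.68.173.240  path d0:H7→d1:-→d2:-→d3:-→d4:-→d5:-→d6:-→d7:-→d8:-→d9:-→d10:-→d11:-→d12:-→d13:-→d14:-→d15:-→d16:-→d17:-→d18:-→d19:-→d20:-→d21:-→d22:-→d23:-→d24:-→d25:-→d26:-→d27:-→d28:H5  best=H5
  add 249.211.159.0/24 -> H7 at depth 24
  add 215.68.0.0/16 -> H0 at depth 16
  ? 249.211.159.116  path d0:H7→d1:-→d2:-→d3:-→d4:-→d5:-→d6:-→d7:-→d8:-→d9:-→d10:-→d11:-→d12:-→d13:-→d14:-→d15:-→d16:-→d17:-→d18:-→d19:-→d20:-→d21:-→d22:-→d23:-→d24:H7  best=H7
  ? 215.68.48.27  path d0:H7→d1:-→d2:-→d3:-→d4:-→d5:-→d6:-→d7:-→d8:-→d9:-→d10:-→d11:-→d12:-→d13:-→d14:-→d15:-→d16:H0  best=H0
  - 0.0.0.0/0 clear@0
  add 35.0.0.0/8 -> H7 at depth 8
  ? 215.68.173.242  path d0:-→d1:-→d2:-→d3:-→d4:-→d5:-→d6:-→d7:-→d8:-→d9:-→d10:-→d11:-→d12:-→d13:-→d14:-→d15:-→d16:H0→d17:-→d18:-→d19:-→d20:-→d21:-→d22:-→d23:-→d24:-→d25:-→d26:-→d27:-→d28:H5  best=H5
  ? 8.193.28.85  path d0:-→d1:-→d2:-  best=no-route
  ? 35.0.0.45  path d0:-→d1:-→d2:-→d3:-→d4:-→d5:-→d6:-→d7:-→d8:H7  best=H7
  ? 215.68.173.240  path d0:-→d1:-→d2:-→d3:-→d4:-→d5:-→d6:-→d7:-→d8:-→d9:-→d10:-→d11:-→d12:-→d13:-→d14:-→d15:-→d16:H0→d17:-→d18:-→d19:-→d20:-→d21:-→d22:-→d23:-→d24:-→d25:-→d26:-→d27:-→d28:H5  best=H5
  add 215.0.0.0/8 -> H4 at depth 8
  - 35.0.0.0/8 clear@8
  ? 215.68.173.243  path d0:-→d1:-→d2:-→d3:-→d4:-→d5:-→d6:-→d7:-→d8:H4→d9:-→d10:-→d11:-→d12:-→d13:-→d14:-→d15:-→d16:H0→d17:-→d18:-→d19:-→d20:-→d21:-→d22:-→d23:-→d24:-→d25:-→d26:-→d27:-→d28:H5  best=H5
  add 32.0.0.0/5 -> H5 at depth 5
  ? 32.0.14.155  path d0:-→d1:-→d2:-→d3:-→d4:-→d5:H5→d6:-  best=H5
  ? 215.0.101.130  path d0:-→d1:-→d2:-→d3:-→d4:-→d5:-→d6:-→d7:-→d8:H4→d9:-  best=H4
  add 249.211.159.0/24 -> H2 at depth 24
  ? 215.68.0.14  path d0:-→d1:-→d2:-→d3:-→d4:-→d5:-→d6:-→d7:-→d8:H4→d9:-→d10:-→d11:-→d12:-→d13:-→d14:-→d15:-→d16:H0  best=H0

== LOOKUPS ==
["H5","H7","H0","H5","no-route","H7","H5","H5","H5","H4","H0"]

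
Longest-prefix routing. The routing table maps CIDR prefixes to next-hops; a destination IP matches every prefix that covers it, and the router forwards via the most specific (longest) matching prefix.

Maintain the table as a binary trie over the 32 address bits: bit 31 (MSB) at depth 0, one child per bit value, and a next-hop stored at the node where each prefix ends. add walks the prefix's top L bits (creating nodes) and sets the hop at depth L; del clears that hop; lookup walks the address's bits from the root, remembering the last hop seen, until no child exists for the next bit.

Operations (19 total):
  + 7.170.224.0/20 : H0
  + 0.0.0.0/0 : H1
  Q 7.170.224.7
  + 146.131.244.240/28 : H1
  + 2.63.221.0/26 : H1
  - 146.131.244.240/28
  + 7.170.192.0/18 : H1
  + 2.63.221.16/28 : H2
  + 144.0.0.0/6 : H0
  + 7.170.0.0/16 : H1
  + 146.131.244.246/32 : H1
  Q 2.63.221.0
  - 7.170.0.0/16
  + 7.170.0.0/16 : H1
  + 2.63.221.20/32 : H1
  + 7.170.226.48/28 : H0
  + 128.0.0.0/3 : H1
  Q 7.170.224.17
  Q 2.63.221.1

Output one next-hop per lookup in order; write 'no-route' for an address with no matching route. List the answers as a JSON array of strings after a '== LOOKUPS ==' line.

Process each operation:
  add 7.170.224.0/20 -> H0 at depth 20
  add 0.0.0.0/0 -> H1 at depth 0
  Q 7.170.224.7: descend 00000111101010101110 ; hops seen [H1,H0] ; pick H0
  add 146.131.244.240/28 -> H1 at depth 28
  add 2.63.221.0/26 -> H1 at depth 26
  - 146.131.244.240/28 clear@28
  add 7.170.192.0/18 -> H1 at depth 18
  add 2.63.221.16/28 -> H2 at depth 28
  add 144.0.0.0/6 -> H0 at depth 6
  add 7.170.0.0/16 -> H1 at depth 16
  add 146.131.244.246/32 -> H1 at depth 32
  Q 2.63.221.0: descend 000000100011111111011101000 ; hops seen [H1,H1] ; pick H1
  - 7.170.0.0/16 clear@16
  add 7.170.0.0/16 -> H1 at depth 16
  add 2.63.221.20/32 -> H1 at depth 32
  add 7.170.226.48/28 -> H0 at depth 28
  add 128.0.0.0/3 -> H1 at depth 3
  Q 7.170.224.17: descend 0000011110101010111000 ; hops seen [H1,H1,H1,H0] ; pick H0
  Q 2.63.221.1: descend 000000100011111111011101000 ; hops seen [H1,H1] ; pick H1

== LOOKUPS ==
["H0","H1","H0","H1"]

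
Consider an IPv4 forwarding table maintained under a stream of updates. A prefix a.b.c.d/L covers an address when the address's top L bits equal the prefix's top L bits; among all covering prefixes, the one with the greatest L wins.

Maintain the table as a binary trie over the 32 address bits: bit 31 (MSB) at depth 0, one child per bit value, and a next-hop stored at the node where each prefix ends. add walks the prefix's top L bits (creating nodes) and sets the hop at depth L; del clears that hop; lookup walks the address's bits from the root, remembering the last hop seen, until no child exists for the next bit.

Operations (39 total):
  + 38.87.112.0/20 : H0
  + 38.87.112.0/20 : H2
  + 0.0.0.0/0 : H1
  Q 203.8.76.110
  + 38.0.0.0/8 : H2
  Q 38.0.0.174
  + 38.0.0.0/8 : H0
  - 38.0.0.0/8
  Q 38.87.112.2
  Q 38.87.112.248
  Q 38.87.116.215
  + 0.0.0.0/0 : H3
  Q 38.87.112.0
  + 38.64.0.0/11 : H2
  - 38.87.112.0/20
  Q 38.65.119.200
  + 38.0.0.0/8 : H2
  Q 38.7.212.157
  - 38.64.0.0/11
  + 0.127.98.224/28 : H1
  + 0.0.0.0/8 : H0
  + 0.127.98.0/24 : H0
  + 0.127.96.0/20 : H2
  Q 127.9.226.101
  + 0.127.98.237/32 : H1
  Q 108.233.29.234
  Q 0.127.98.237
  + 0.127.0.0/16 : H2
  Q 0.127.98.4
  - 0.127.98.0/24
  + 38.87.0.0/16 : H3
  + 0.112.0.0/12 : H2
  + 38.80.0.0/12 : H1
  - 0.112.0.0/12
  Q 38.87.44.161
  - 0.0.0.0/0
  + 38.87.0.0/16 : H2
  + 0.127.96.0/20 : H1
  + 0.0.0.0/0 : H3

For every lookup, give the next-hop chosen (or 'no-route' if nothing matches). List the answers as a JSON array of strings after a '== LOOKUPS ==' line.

Apply in order:
  + 38.87.112.0/20 (H0) depth=20
  + 38.87.112.0/20 (H2) depth=20
  + 0.0.0.0/0 (H1) depth=0
  lookup 203.8.76.110: bits ε walk d0:H1 -> H1
  + 38.0.0.0/8 (H2) depth=8
  lookup 38.0.0.174: bits 001001100 walk d0:H1→d1:-→d2:-→d3:-→d4:-→d5:-→d6:-→d7:-→d8:H2→d9:- -> H2
  + 38.0.0.0/8 (H0) depth=8
  - 38.0.0.0/8 clear@8
  lookup 38.87.112.2: bits 00100110010101110111 walk d0:H1→d1:-→d2:-→d3:-→d4:-→d5:-→d6:-→d7:-→d8:-→d9:-→d10:-→d11:-→d12:-→d13:-→d14:-→d15:-→d16:-→d17:-→d18:-→d19:-→d20:H2 -> H2
  lookup 38.87.112.248: bits 00100110010101110111 walk d0:H1→d1:-→d2:-→d3:-→d4:-→d5:-→d6:-→d7:-→d8:-→d9:-→d10:-→d11:-→d12:-→d13:-→d14:-→d15:-→d16:-→d17:-→d18:-→d19:-→d20:H2 -> H2
  lookup 38.87.116.215: bits 00100110010101110111 walk d0:H1→d1:-→d2:-→d3:-→d4:-→d5:-→d6:-→d7:-→d8:-→d9:-→d10:-→d11:-→d12:-→d13:-→d14:-→d15:-→d16:-→d17:-→d18:-→d19:-→d20:H2 -> H2
  + 0.0.0.0/0 (H3) depth=0
  lookup 38.87.112.0: bits 00100110010101110111 walk d0:H3→d1:-→d2:-→d3:-→d4:-→d5:-→d6:-→d7:-→d8:-→d9:-→d10:-→d11:-→d12:-→d13:-→d14:-→d15:-→d16:-→d17:-→d18:-→d19:-→d20:H2 -> H2
  + 38.64.0.0/11 (H2) depth=11
  - 38.87.112.0/20 clear@20
  lookup 38.65.119.200: bits 00100110010 walk d0:H3→d1:-→d2:-→d3:-→d4:-→d5:-→d6:-→d7:-→d8:-→d9:-→d10:-→d11:H2 -> H2
  + 38.0.0.0/8 (H2) depth=8
  lookup 38.7.212.157: bits 001001100 walk d0:H3→d1:-→d2:-→d3:-→d4:-→d5:-→d6:-→d7:-→d8:H2→d9:- -> H2
  - 38.64.0.0/11 clear@11
  + 0.127.98.224/28 (H1) depth=28
  + 0.0.0.0/8 (H0) depth=8
  + 0.127.98.0/24 (H0) depth=24
  + 0.127.96.0/20 (H2) depth=20
  lookup 127.9.226.101: bits 0 walk d0:H3→d1:- -> H3
  + 0.127.98.237/32 (H1) depth=32
  lookup 108.233.29.234: bits 0 walk d0:H3→d1:- -> H3
  lookup 0.127.98.237: bits 00000000011111110110001011101101 walk d0:H3→d1:-→d2:-→d3:-→d4:-→d5:-→d6:-→d7:-→d8:H0→d9:-→d10:-→d11:-→d12:-→d13:-→d14:-→d15:-→d16:-→d17:-→d18:-→d19:-→d20:H2→d21:-→d22:-→d23:-→d24:H0→d25:-→d26:-→d27:-→d28:H1→d29:-→d30:-→d31:-→d32:H1 -> H1
  + 0.127.0.0/16 (H2) depth=16
  lookup 0.127.98.4: bits 000000000111111101100010 walk d0:H3→d1:-→d2:-→d3:-→d4:-→d5:-→d6:-→d7:-→d8:H0→d9:-→d10:-→d11:-→d12:-→d13:-→d14:-→d15:-→d16:H2→d17:-→d18:-→d19:-→d20:H2→d21:-→d22:-→d23:-→d24:H0 -> H0
  - 0.127.98.0/24 clear@24
  + 38.87.0.0/16 (H3) depth=16
  + 0.112.0.0/12 (H2) depth=12
  + 38.80.0.0/12 (H1) depth=12
  - 0.112.0.0/12 clear@12
  lookup 38.87.44.161: bits 00100110010101110 walk d0:H3→d1:-→d2:-→d3:-→d4:-→d5:-→d6:-→d7:-→d8:H2→d9:-→d10:-→d11:-→d12:H1→d13:-→d14:-→d15:-→d16:H3→d17:- -> H3
  - 0.0.0.0/0 clear@0
  + 38.87.0.0/16 (H2) depth=16
  + 0.127.96.0/20 (H1) depth=20
  + 0.0.0.0/0 (H3) depth=0

== LOOKUPS ==
["H1","H2","H2","H2","H2","H2","H2","H2","H3","H3","H1","H0","H3"]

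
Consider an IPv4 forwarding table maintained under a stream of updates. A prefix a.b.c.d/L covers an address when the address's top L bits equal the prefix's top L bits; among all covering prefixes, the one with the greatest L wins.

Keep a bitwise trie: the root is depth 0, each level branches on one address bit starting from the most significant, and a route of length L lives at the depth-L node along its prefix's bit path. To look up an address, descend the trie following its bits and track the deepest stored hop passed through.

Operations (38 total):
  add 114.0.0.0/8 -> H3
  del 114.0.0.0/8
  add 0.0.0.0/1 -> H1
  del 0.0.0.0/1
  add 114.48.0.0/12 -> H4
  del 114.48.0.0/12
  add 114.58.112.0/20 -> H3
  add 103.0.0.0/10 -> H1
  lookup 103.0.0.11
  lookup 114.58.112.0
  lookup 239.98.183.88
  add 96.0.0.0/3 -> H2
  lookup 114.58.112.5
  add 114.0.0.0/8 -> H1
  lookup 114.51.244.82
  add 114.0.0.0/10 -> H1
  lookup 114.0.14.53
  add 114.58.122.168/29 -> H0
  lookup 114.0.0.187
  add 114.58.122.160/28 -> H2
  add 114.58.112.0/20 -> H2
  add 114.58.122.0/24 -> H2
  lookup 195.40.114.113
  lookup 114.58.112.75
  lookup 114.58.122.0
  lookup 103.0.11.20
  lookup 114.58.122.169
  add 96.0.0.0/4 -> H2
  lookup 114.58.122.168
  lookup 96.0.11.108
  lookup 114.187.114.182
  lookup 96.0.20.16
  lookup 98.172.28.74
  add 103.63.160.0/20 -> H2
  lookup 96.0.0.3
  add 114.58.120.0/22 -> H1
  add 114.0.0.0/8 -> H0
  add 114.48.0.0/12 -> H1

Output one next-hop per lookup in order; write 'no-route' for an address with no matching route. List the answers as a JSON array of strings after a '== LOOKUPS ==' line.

Apply in order:
  add 114.0.0.0/8 -> H3 at depth 8
  - 114.0.0.0/8 clear@8
  add 0.0.0.0/1 -> H1 at depth 1
  - 0.0.0.0/1 clear@1
  add 114.48.0.0/12 -> H4 at depth 12
  - 114.48.0.0/12 clear@12
  add 114.58.112.0/20 -> H3 at depth 20
  add 103.0.0.0/10 -> H1 at depth 10
  ? 103.0.0.11  path d0:-→d1:-→d2:-→d3:-→d4:-→d5:-→d6:-→d7:-→d8:-→d9:-→d10:H1  best=H1
  ? 114.58.112.0  path d0:-→d1:-→d2:-→d3:-→d4:-→d5:-→d6:-→d7:-→d8:-→d9:-→d10:-→d11:-→d12:-→d13:-→d14:-→d15:-→d16:-→d17:-→d18:-→d19:-→d20:H3  best=H3
  ? 239.98.183.88  path d0:-  best=no-route
  add 96.0.0.0/3 -> H2 at depth 3
  ? 114.58.112.5  path d0:-→d1:-→d2:-→d3:H2→d4:-→d5:-→d6:-→d7:-→d8:-→d9:-→d10:-→d11:-→d12:-→d13:-→d14:-→d15:-→d16:-→d17:-→d18:-→d19:-→d20:H3  best=H3
  add 114.0.0.0/8 -> H1 at depth 8
  ? 114.51.244.82  path d0:-→d1:-→d2:-→d3:H2→d4:-→d5:-→d6:-→d7:-→d8:H1→d9:-→d10:-→d11:-→d12:-  best=H1
  add 114.0.0.0/10 -> H1 at depth 10
  ? 114.0.14.53  path d0:-→d1:-→d2:-→d3:H2→d4:-→d5:-→d6:-→d7:-→d8:H1→d9:-→d10:H1  best=H1
  add 114.58.122.168/29 -> H0 at depth 29
  ? 114.0.0.187  path d0:-→d1:-→d2:-→d3:H2→d4:-→d5:-→d6:-→d7:-→d8:H1→d9:-→d10:H1  best=H1
  add 114.58.122.160/28 -> H2 at depth 28
  add 114.58.112.0/20 -> H2 at depth 20
  add 114.58.122.0/24 -> H2 at depth 24
  ? 195.40.114.113  path d0:-  best=no-route
  ? 114.58.112.75  path d0:-→d1:-→d2:-→d3:H2→d4:-→d5:-→d6:-→d7:-→d8:H1→d9:-→d10:H1→d11:-→d12:-→d13:-→d14:-→d15:-→d16:-→d17:-→d18:-→d19:-→d20:H2  best=H2
  ? 114.58.122.0  path d0:-→d1:-→d2:-→d3:H2→d4:-→d5:-→d6:-→d7:-→d8:H1→d9:-→d10:H1→d11:-→d12:-→d13:-→d14:-→d15:-→d16:-→d17:-→d18:-→d19:-→d20:H2→d21:-→d22:-→d23:-→d24:H2  best=H2
  ? 103.0.11.20  path d0:-→d1:-→d2:-→d3:H2→d4:-→d5:-→d6:-→d7:-→d8:-→d9:-→d10:H1  best=H1
  ? 114.58.122.169  path d0:-→d1:-→d2:-→d3:H2→d4:-→d5:-→d6:-→d7:-→d8:H1→d9:-→d10:H1→d11:-→d12:-→d13:-→d14:-→d15:-→d16:-→d17:-→d18:-→d19:-→d20:H2→d21:-→d22:-→d23:-→d24:H2→d25:-→d26:-→d27:-→d28:H2→d29:H0  best=H0
  add 96.0.0.0/4 -> H2 at depth 4
  ? 114.58.122.168  path d0:-→d1:-→d2:-→d3:H2→d4:-→d5:-→d6:-→d7:-→d8:H1→d9:-→d10:H1→d11:-→d12:-→d13:-→d14:-→d15:-→d16:-→d17:-→d18:-→d19:-→d20:H2→d21:-→d22:-→d23:-→d24:H2→d25:-→d26:-→d27:-→d28:H2→d29:H0  best=H0
  ? 96.0.11.108  path d0:-→d1:-→d2:-→d3:H2→d4:H2→d5:-  best=H2
  ? 114.187.114.182  path d0:-→d1:-→d2:-→d3:H2→d4:-→d5:-→d6:-→d7:-→d8:H1  best=H1
  ? 96.0.20.16  path d0:-→d1:-→d2:-→d3:H2→d4:H2→d5:-  best=H2
  ? 98.172.28.74  path d0:-→d1:-→d2:-→d3:H2→d4:H2→d5:-  best=H2
  add 103.63.160.0/20 -> H2 at depth 20
  ? 96.0.0.3  path d0:-→d1:-→d2:-→d3:H2→d4:H2→d5:-  best=H2
  add 114.58.120.0/22 -> H1 at depth 22
  add 114.0.0.0/8 -> H0 at depth 8
  add 114.48.0.0/12 -> H1 at depth 12

== LOOKUPS ==
["H1","H3","no-route","H3","H1","H1","H1","no-route","H2","H2","H1","H0","H0","H2","H1","H2","H2","H2"]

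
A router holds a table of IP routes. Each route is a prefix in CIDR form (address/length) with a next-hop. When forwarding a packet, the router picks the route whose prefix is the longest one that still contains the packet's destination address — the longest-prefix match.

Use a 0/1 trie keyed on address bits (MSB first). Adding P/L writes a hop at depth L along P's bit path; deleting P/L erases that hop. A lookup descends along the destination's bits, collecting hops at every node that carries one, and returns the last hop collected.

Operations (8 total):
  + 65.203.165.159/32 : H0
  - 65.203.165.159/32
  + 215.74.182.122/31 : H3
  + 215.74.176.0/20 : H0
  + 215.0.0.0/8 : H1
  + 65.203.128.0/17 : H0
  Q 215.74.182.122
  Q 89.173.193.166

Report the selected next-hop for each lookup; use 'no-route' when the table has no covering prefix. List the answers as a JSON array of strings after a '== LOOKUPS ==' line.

Process each operation:
  + 65.203.165.159/32 (H0) depth=32
  del 65.203.165.159/32 (clear depth 32)
  + 215.74.182.122/31 (H3) depth=31
  + 215.74.176.0/20 (H0) depth=20
  + 215.0.0.0/8 (H1) depth=8
  + 65.203.128.0/17 (H0) depth=17
  lookup 215.74.182.122: bits 1101011101001010101101100111101 walk d0:-→d1:-→d2:-→d3:-→d4:-→d5:-→d6:-→d7:-→d8:H1→d9:-→d10:-→d11:-→d12:-→d13:-→d14:-→d15:-→d16:-→d17:-→d18:-→d19:-→d20:H0→d21:-→d22:-→d23:-→d24:-→d25:-→d26:-→d27:-→d28:-→d29:-→d30:-→d31:H3 -> H3
  lookup 89.173.193.166: bits 010 walk d0:-→d1:-→d2:-→d3:- -> no-route

== LOOKUPS ==
["H3","no-route"]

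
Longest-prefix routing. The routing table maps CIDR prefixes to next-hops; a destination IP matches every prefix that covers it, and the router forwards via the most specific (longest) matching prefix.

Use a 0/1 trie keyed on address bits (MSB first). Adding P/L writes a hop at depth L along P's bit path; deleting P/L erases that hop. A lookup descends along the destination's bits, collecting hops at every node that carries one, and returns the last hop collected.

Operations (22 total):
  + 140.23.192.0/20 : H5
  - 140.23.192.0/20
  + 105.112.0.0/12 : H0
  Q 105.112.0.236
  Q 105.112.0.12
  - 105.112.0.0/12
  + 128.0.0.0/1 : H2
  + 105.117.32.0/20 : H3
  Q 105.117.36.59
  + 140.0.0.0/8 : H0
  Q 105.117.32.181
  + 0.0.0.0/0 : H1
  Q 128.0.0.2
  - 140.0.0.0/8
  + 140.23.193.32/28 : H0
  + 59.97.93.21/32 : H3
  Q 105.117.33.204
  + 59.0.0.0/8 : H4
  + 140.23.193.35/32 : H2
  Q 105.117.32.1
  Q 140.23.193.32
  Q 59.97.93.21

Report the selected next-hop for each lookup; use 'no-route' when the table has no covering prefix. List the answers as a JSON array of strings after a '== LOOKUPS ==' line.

Trace:
  + 140.23.192.0/20 (H5) depth=20
  del 140.23.192.0/20 (clear depth 20)
  + 105.112.0.0/12 (H0) depth=12
  Q 105.112.0.236: descend 011010010111 ; hops seen [H0] ; pick H0
  Q 105.112.0.12: descend 011010010111 ; hops seen [H0] ; pick H0
  del 105.112.0.0/12 (clear depth 12)
  + 128.0.0.0/1 (H2) depth=1
  + 105.117.32.0/20 (H3) depth=20
  Q 105.117.36.59: descend 01101001011101010010 ; hops seen [H3] ; pick H3
  + 140.0.0.0/8 (H0) depth=8
  Q 105.117.32.181: descend 01101001011101010010 ; hops seen [H3] ; pick H3
  + 0.0.0.0/0 (H1) depth=0
  Q 128.0.0.2: descend 1000 ; hops seen [H1,H2] ; pick H2
  del 140.0.0.0/8 (clear depth 8)
  + 140.23.193.32/28 (H0) depth=28
  + 59.97.93.21/32 (H3) depth=32
  Q 105.117.33.204: descend 01101001011101010010 ; hops seen [H1,H3] ; pick H3
  + 59.0.0.0/8 (H4) depth=8
  + 140.23.193.35/32 (H2) depth=32
  Q 105.117.32.1: descend 01101001011101010010 ; hops seen [H1,H3] ; pick H3
  Q 140.23.193.32: descend 100011000001011111000001001000 ; hops seen [H1,H2,H0] ; pick H0
  Q 59.97.93.21: descend 00111011011000010101110100010101 ; hops seen [H1,H4,H3] ; pick H3

== LOOKUPS ==
["H0","H0","H3","H3","H2","H3","H3","H0","H3"]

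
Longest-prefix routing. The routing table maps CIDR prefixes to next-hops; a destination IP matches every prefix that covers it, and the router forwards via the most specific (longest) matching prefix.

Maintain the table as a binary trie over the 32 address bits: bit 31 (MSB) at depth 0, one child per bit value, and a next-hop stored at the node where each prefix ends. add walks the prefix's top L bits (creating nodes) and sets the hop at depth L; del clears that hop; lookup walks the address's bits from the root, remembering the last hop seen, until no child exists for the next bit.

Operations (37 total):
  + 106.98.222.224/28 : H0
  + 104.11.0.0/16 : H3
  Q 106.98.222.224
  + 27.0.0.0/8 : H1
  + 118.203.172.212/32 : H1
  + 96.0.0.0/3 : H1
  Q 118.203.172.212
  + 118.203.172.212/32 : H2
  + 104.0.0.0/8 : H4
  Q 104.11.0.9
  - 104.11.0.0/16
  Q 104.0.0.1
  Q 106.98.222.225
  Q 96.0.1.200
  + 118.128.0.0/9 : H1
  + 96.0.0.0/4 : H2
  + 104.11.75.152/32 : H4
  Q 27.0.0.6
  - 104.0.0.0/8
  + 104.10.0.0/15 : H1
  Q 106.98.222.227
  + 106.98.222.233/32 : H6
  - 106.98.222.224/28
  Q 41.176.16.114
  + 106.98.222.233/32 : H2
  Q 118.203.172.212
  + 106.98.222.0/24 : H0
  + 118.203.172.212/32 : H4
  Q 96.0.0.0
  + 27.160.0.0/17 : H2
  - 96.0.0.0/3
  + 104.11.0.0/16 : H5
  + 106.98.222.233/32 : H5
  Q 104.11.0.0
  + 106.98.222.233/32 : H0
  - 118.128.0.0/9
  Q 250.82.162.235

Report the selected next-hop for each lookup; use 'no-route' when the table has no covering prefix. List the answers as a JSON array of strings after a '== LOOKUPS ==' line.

Process each operation:
  + 106.98.222.224/28 (H0) depth=28
  + 104.11.0.0/16 (H3) depth=16
  Q 106.98.222.224: descend 0110101001100010110111101110 ; hops seen [H0] ; pick H0
  + 27.0.0.0/8 (H1) depth=8
  + 118.203.172.212/32 (H1) depth=32
  + 96.0.0.0/3 (H1) depth=3
  Q 118.203.172.212: descend 01110110110010111010110011010100 ; hops seen [H1,H1] ; pick H1
  + 118.203.172.212/32 (H2) depth=32
  + 104.0.0.0/8 (H4) depth=8
  Q 104.11.0.9: descend 0110100000001011 ; hops seen [H1,H4,H3] ; pick H3
  - 104.11.0.0/16 clear@16
  Q 104.0.0.1: descend 011010000000 ; hops seen [H1,H4] ; pick H4
  Q 106.98.222.225: descend 0110101001100010110111101110 ; hops seen [H1,H0] ; pick H0
  Q 96.0.1.200: descend 0110 ; hops seen [H1] ; pick H1
  + 118.128.0.0/9 (H1) depth=9
  + 96.0.0.0/4 (H2) depth=4
  + 104.11.75.152/32 (H4) depth=32
  Q 27.0.0.6: descend 00011011 ; hops seen [H1] ; pick H1
  - 104.0.0.0/8 clear@8
  + 104.10.0.0/15 (H1) depth=15
  Q 106.98.222.227: descend 0110101001100010110111101110 ; hops seen [H1,H2,H0] ; pick H0
  + 106.98.222.233/32 (H6) depth=32
  - 106.98.222.224/28 clear@28
  Q 41.176.16.114: descend 00 ; hops seen [∅] ; pick no-route
  + 106.98.222.233/32 (H2) depth=32
  Q 118.203.172.212: descend 01110110110010111010110011010100 ; hops seen [H1,H1,H2] ; pick H2
  + 106.98.222.0/24 (H0) depth=24
  + 118.203.172.212/32 (H4) depth=32
  Q 96.0.0.0: descend 0110 ; hops seen [H1,H2] ; pick H2
  + 27.160.0.0/17 (H2) depth=17
  - 96.0.0.0/3 clear@3
  + 104.11.0.0/16 (H5) depth=16
  + 106.98.222.233/32 (H5) depth=32
  Q 104.11.0.0: descend 01101000000010110 ; hops seen [H2,H1,H5] ; pick H5
  + 106.98.222.233/32 (H0) depth=32
  - 118.128.0.0/9 clear@9
  Q 250.82.162.235: descend ε ; hops seen [∅] ; pick no-route

== LOOKUPS ==
["H0","H1","H3","H4","H0","H1","H1","H0","no-route","H2","H2","H5","no-route"]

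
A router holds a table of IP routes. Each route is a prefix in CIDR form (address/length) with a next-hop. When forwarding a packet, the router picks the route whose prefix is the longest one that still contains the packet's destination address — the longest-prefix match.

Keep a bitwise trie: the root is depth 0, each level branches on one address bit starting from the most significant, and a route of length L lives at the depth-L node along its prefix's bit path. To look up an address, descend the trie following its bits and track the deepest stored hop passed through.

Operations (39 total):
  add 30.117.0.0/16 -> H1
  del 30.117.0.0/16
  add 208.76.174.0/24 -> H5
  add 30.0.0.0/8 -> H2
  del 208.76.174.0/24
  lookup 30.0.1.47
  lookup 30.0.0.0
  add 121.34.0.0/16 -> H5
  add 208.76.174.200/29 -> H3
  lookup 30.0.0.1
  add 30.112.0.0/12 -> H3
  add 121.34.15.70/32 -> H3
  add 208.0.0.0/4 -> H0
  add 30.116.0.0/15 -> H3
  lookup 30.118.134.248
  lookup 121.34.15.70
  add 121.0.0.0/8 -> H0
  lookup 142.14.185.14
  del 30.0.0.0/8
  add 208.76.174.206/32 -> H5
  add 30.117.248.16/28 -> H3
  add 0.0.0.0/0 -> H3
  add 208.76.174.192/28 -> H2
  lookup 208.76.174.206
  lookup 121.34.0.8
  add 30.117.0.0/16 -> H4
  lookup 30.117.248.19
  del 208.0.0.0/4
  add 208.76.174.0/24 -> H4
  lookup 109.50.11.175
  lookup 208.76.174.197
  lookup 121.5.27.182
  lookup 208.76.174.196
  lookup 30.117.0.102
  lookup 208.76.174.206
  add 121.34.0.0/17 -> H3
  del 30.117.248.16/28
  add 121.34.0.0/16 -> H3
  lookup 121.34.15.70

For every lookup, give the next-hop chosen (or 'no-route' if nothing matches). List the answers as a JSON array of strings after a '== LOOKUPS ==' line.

Trace:
  + 30.117.0.0/16 (H1) depth=16
  - 30.117.0.0/16 clear@16
  + 208.76.174.0/24 (H5) depth=24
  + 30.0.0.0/8 (H2) depth=8
  - 208.76.174.0/24 clear@24
  Q 30.0.1.47: descend 000111100 ; hops seen [H2] ; pick H2
  Q 30.0.0.0: descend 000111100 ; hops seen [H2] ; pick H2
  + 121.34.0.0/16 (H5) depth=16
  + 208.76.174.200/29 (H3) depth=29
  Q 30.0.0.1: descend 000111100 ; hops seen [H2] ; pick H2
  + 30.112.0.0/12 (H3) depth=12
  + 121.34.15.70/32 (H3) depth=32
  + 208.0.0.0/4 (H0) depth=4
  + 30.116.0.0/15 (H3) depth=15
  Q 30.118.134.248: descend 00011110011101 ; hops seen [H2,H3] ; pick H3
  Q 121.34.15.70: descend 01111001001000100000111101000110 ; hops seen [H5,H3] ; pick H3
  + 121.0.0.0/8 (H0) depth=8
  Q 142.14.185.14: descend 1 ; hops seen [∅] ; pick no-route
  - 30.0.0.0/8 clear@8
  + 208.76.174.206/32 (H5) depth=32
  + 30.117.248.16/28 (H3) depth=28
  + 0.0.0.0/0 (H3) depth=0
  + 208.76.174.192/28 (H2) depth=28
  Q 208.76.174.206: descend 11010000010011001010111011001110 ; hops seen [H3,H0,H2,H3,H5] ; pick H5
  Q 121.34.0.8: descend 01111001001000100000 ; hops seen [H3,H0,H5] ; pick H5
  + 30.117.0.0/16 (H4) depth=16
  Q 30.117.248.19: descend 0001111001110101111110000001 ; hops seen [H3,H3,H3,H4,H3] ; pick H3
  - 208.0.0.0/4 clear@4
  + 208.76.174.0/24 (H4) depth=24
  Q 109.50.11.175: descend 011 ; hops seen [H3] ; pick H3
  Q 208.76.174.197: descend 1101000001001100101011101100 ; hops seen [H3,H4,H2] ; pick H2
  Q 121.5.27.182: descend 0111100100 ; hops seen [H3,H0] ; pick H0
  Q 208.76.174.196: descend 1101000001001100101011101100 ; hops seen [H3,H4,H2] ; pick H2
  Q 30.117.0.102: descend 0001111001110101 ; hops seen [H3,H3,H3,H4] ; pick H4
  Q 208.76.174.206: descend 11010000010011001010111011001110 ; hops seen [H3,H4,H2,H3,H5] ; pick H5
  + 121.34.0.0/17 (H3) depth=17
  - 30.117.248.16/28 clear@28
  + 121.34.0.0/16 (H3) depth=16
  Q 121.34.15.70: descend 01111001001000100000111101000110 ; hops seen [H3,H0,H3,H3,H3] ; pick H3

== LOOKUPS ==
["H2","H2","H2","H3","H3","no-route","H5","H5","H3","H3","H2","H0","H2","H4","H5","H3"]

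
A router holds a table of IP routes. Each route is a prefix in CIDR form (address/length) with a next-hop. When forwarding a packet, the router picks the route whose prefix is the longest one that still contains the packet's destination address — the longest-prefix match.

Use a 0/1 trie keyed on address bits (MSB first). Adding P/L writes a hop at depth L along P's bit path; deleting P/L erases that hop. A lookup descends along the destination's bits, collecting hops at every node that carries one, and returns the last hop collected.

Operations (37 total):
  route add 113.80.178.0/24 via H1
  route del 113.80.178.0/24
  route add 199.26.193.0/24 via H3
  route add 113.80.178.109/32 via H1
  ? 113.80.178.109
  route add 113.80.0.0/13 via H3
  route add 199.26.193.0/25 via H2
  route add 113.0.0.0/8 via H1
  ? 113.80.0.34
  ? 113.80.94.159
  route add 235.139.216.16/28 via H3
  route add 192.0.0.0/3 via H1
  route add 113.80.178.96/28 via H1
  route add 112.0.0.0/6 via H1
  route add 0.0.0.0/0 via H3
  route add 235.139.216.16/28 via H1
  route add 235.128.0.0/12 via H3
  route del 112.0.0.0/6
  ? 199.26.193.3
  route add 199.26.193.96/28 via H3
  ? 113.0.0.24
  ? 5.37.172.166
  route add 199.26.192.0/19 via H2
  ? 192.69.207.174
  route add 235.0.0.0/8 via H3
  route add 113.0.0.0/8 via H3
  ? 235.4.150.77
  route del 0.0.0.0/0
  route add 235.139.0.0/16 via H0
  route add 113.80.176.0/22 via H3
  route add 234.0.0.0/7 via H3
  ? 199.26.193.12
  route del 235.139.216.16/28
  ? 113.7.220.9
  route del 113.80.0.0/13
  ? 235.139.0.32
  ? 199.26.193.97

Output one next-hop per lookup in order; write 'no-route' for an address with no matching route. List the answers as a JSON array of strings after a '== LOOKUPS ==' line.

Trace:
  + 113.80.178.0/24 (H1) depth=24
  - 113.80.178.0/24 clear@24
  + 199.26.193.0/24 (H3) depth=24
  + 113.80.178.109/32 (H1) depth=32
  lookup 113.80.178.109: bits 01110001010100001011001001101101 walk d0:-→d1:-→d2:-→d3:-→d4:-→d5:-→d6:-→d7:-→d8:-→d9:-→d10:-→d11:-→d12:-→d13:-→d14:-→d15:-→d16:-→d17:-→d18:-→d19:-→d20:-→d21:-→d22:-→d23:-→d24:-→d25:-→d26:-→d27:-→d28:-→d29:-→d30:-→d31:-→d32:H1 -> H1
  + 113.80.0.0/13 (H3) depth=13
  + 199.26.193.0/25 (H2) depth=25
  + 113.0.0.0/8 (H1) depth=8
  lookup 113.80.0.34: bits 0111000101010000 walk d0:-→d1:-→d2:-→d3:-→d4:-→d5:-→d6:-→d7:-→d8:H1→d9:-→d10:-→d11:-→d12:-→d13:H3→d14:-→d15:-→d16:- -> H3
  lookup 113.80.94.159: bits 0111000101010000 walk d0:-→d1:-→d2:-→d3:-→d4:-→d5:-→d6:-→d7:-→d8:H1→d9:-→d10:-→d11:-→d12:-→d13:H3→d14:-→d15:-→d16:- -> H3
  + 235.139.216.16/28 (H3) depth=28
  + 192.0.0.0/3 (H1) depth=3
  + 113.80.178.96/28 (H1) depth=28
  + 112.0.0.0/6 (H1) depth=6
  + 0.0.0.0/0 (H3) depth=0
  + 235.139.216.16/28 (H1) depth=28
  + 235.128.0.0/12 (H3) depth=12
  - 112.0.0.0/6 clear@6
  lookup 199.26.193.3: bits 1100011100011010110000010 walk d0:H3→d1:-→d2:-→d3:H1→d4:-→d5:-→d6:-→d7:-→d8:-→d9:-→d10:-→d11:-→d12:-→d13:-→d14:-→d15:-→d16:-→d17:-→d18:-→d19:-→d20:-→d21:-→d22:-→d23:-→d24:H3→d25:H2 -> H2
  + 199.26.193.96/28 (H3) depth=28
  lookup 113.0.0.24: bits 011100010 walk d0:H3→d1:-→d2:-→d3:-→d4:-→d5:-→d6:-→d7:-→d8:H1→d9:- -> H1
  lookup 5.37.172.166: bits 0 walk d0:H3→d1:- -> H3
  + 199.26.192.0/19 (H2) depth=19
  lookup 192.69.207.174: bits 11000 walk d0:H3→d1:-→d2:-→d3:H1→d4:-→d5:- -> H1
  + 235.0.0.0/8 (H3) depth=8
  + 113.0.0.0/8 (H3) depth=8
  lookup 235.4.150.77: bits 11101011 walk d0:H3→d1:-→d2:-→d3:-→d4:-→d5:-→d6:-→d7:-→d8:H3 -> H3
  - 0.0.0.0/0 clear@0
  + 235.139.0.0/16 (H0) depth=16
  + 113.80.176.0/22 (H3) depth=22
  + 234.0.0.0/7 (H3) depth=7
  lookup 199.26.193.12: bits 1100011100011010110000010 walk d0:-→d1:-→d2:-→d3:H1→d4:-→d5:-→d6:-→d7:-→d8:-→d9:-→d10:-→d11:-→d12:-→d13:-→d14:-→d15:-→d16:-→d17:-→d18:-→d19:H2→d20:-→d21:-→d22:-→d23:-→d24:H3→d25:H2 -> H2
  - 235.139.216.16/28 clear@28
  lookup 113.7.220.9: bits 011100010 walk d0:-→d1:-→d2:-→d3:-→d4:-→d5:-→d6:-→d7:-→d8:H3→d9:- -> H3
  - 113.80.0.0/13 clear@13
  lookup 235.139.0.32: bits 1110101110001011 walk d0:-→d1:-→d2:-→d3:-→d4:-→d5:-→d6:-→d7:H3→d8:H3→d9:-→d10:-→d11:-→d12:H3→d13:-→d14:-→d15:-→d16:H0 -> H0
  lookup 199.26.193.97: bits 1100011100011010110000010110 walk d0:-→d1:-→d2:-→d3:H1→d4:-→d5:-→d6:-→d7:-→d8:-→d9:-→d10:-→d11:-→d12:-→d13:-→d14:-→d15:-→d16:-→d17:-→d18:-→d19:H2→d20:-→d21:-→d22:-→d23:-→d24:H3→d25:H2→d26:-→d27:-→d28:H3 -> H3

== LOOKUPS ==
["H1","H3","H3","H2","H1","H3","H1","H3","H2","H3","H0","H3"]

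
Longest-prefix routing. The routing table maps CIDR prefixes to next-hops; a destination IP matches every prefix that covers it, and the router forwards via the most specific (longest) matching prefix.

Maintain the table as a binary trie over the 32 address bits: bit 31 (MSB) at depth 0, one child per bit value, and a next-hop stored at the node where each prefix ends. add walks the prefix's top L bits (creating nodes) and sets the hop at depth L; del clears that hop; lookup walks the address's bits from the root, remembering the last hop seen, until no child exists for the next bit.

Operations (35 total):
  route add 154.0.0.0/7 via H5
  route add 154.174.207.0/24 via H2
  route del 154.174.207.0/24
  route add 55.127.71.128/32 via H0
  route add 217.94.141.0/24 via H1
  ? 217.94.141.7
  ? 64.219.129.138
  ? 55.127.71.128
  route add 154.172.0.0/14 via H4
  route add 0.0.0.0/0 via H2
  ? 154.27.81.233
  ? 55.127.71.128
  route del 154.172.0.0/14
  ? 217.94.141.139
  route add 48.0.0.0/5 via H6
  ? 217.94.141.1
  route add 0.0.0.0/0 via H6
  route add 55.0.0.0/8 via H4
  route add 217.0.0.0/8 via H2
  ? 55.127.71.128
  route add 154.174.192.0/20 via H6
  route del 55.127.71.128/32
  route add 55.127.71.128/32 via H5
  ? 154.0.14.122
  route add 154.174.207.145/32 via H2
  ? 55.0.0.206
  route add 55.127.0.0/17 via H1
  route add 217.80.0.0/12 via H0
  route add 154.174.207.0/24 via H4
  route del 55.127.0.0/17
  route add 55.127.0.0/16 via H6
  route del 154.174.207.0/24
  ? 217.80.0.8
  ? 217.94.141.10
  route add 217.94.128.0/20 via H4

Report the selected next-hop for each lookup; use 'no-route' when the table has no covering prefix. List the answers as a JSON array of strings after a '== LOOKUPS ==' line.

Trace:
  add 154.0.0.0/7 -> H5 at depth 7
  add 154.174.207.0/24 -> H2 at depth 24
  - 154.174.207.0/24 clear@24
  add 55.127.71.128/32 -> H0 at depth 32
  add 217.94.141.0/24 -> H1 at depth 24
  ? 217.94.141.7  path d0:-→d1:-→d2:-→d3:-→d4:-→d5:-→d6:-→d7:-→d8:-→d9:-→d10:-→d11:-→d12:-→d13:-→d14:-→d15:-→d16:-→d17:-→d18:-→d19:-→d20:-→d21:-→d22:-→d23:-→d24:H1  best=H1
  ? 64.219.129.138  path d0:-→d1:-  best=no-route
  ? 55.127.71.128  path d0:-→d1:-→d2:-→d3:-→d4:-→d5:-→d6:-→d7:-→d8:-→d9:-→d10:-→d11:-→d12:-→d13:-→d14:-→d15:-→d16:-→d17:-→d18:-→d19:-→d20:-→d21:-→d22:-→d23:-→d24:-→d25:-→d26:-→d27:-→d28:-→d29:-→d30:-→d31:-→d32:H0  best=H0
  add 154.172.0.0/14 -> H4 at depth 14
  add 0.0.0.0/0 -> H2 at depth 0
  ? 154.27.81.233  path d0:H2→d1:-→d2:-→d3:-→d4:-→d5:-→d6:-→d7:H5→d8:-  best=H5
  ? 55.127.71.128  path d0:H2→d1:-→d2:-→d3:-→d4:-→d5:-→d6:-→d7:-→d8:-→d9:-→d10:-→d11:-→d12:-→d13:-→d14:-→d15:-→d16:-→d17:-→d18:-→d19:-→d20:-→d21:-→d22:-→d23:-→d24:-→d25:-→d26:-→d27:-→d28:-→d29:-→d30:-→d31:-→d32:H0  best=H0
  - 154.172.0.0/14 clear@14
  ? 217.94.141.139  path d0:H2→d1:-→d2:-→d3:-→d4:-→d5:-→d6:-→d7:-→d8:-→d9:-→d10:-→d11:-→d12:-→d13:-→d14:-→d15:-→d16:-→d17:-→d18:-→d19:-→d20:-→d21:-→d22:-→d23:-→d24:H1  best=H1
  add 48.0.0.0/5 -> H6 at depth 5
  ? 217.94.141.1  path d0:H2→d1:-→d2:-→d3:-→d4:-→d5:-→d6:-→d7:-→d8:-→d9:-→d10:-→d11:-→d12:-→d13:-→d14:-→d15:-→d16:-→d17:-→d18:-→d19:-→d20:-→d21:-→d22:-→d23:-→d24:H1  best=H1
  add 0.0.0.0/0 -> H6 at depth 0
  add 55.0.0.0/8 -> H4 at depth 8
  add 217.0.0.0/8 -> H2 at depth 8
  ? 55.127.71.128  path d0:H6→d1:-→d2:-→d3:-→d4:-→d5:H6→d6:-→d7:-→d8:H4→d9:-→d10:-→d11:-→d12:-→d13:-→d14:-→d15:-→d16:-→d17:-→d18:-→d19:-→d20:-→d21:-→d22:-→d23:-→d24:-→d25:-→d26:-→d27:-→d28:-→d29:-→d30:-→d31:-→d32:H0  best=H0
  add 154.174.192.0/20 -> H6 at depth 20
  - 55.127.71.128/32 clear@32
  add 55.127.71.128/32 -> H5 at depth 32
  ? 154.0.14.122  path d0:H6→d1:-→d2:-→d3:-→d4:-→d5:-→d6:-→d7:H5→d8:-  best=H5
  add 154.174.207.145/32 -> H2 at depth 32
  ? 55.0.0.206  path d0:H6→d1:-→d2:-→d3:-→d4:-→d5:H6→d6:-→d7:-→d8:H4→d9:-  best=H4
  add 55.127.0.0/17 -> H1 at depth 17
  add 217.80.0.0/12 -> H0 at depth 12
  add 154.174.207.0/24 -> H4 at depth 24
  - 55.127.0.0/17 clear@17
  add 55.127.0.0/16 -> H6 at depth 16
  - 154.174.207.0/24 clear@24
  ? 217.80.0.8  path d0:H6→d1:-→d2:-→d3:-→d4:-→d5:-→d6:-→d7:-→d8:H2→d9:-→d10:-→d11:-→d12:H0  best=H0
  ? 217.94.141.10  path d0:H6→d1:-→d2:-→d3:-→d4:-→d5:-→d6:-→d7:-→d8:H2→d9:-→d10:-→d11:-→d12:H0→d13:-→d14:-→d15:-→d16:-→d17:-→d18:-→d19:-→d20:-→d21:-→d22:-→d23:-→d24:H1  best=H1
  add 217.94.128.0/20 -> H4 at depth 20

== LOOKUPS ==
["H1","no-route","H0","H5","H0","H1","H1","H0","H5","H4","H0","H1"]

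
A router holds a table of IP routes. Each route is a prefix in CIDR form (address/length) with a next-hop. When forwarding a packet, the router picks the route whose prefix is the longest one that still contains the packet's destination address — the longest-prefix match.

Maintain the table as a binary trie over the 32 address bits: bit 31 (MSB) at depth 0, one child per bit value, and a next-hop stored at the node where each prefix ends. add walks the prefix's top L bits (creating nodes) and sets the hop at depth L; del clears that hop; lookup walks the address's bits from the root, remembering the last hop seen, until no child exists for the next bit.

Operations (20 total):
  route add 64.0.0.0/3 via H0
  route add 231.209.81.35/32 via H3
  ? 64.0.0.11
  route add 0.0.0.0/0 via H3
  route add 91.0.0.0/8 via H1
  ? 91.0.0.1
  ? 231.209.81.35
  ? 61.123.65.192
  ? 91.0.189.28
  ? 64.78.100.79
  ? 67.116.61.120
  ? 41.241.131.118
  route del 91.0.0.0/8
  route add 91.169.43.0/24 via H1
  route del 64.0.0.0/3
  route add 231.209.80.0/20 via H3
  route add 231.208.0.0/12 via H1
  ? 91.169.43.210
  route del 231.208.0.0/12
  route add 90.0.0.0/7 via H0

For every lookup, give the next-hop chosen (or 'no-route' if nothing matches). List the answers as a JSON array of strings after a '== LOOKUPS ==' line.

Process each operation:
  add 64.0.0.0/3 -> H0 at depth 3
  add 231.209.81.35/32 -> H3 at depth 32
  Q 64.0.0.11: descend 010 ; hops seen [H0] ; pick H0
  add 0.0.0.0/0 -> H3 at depth 0
  add 91.0.0.0/8 -> H1 at depth 8
  Q 91.0.0.1: descend 01011011 ; hops seen [H3,H0,H1] ; pick H1
  Q 231.209.81.35: descend 11100111110100010101000100100011 ; hops seen [H3,H3] ; pick H3
  Q 61.123.65.192: descend 0 ; hops seen [H3] ; pick H3
  Q 91.0.189.28: descend 01011011 ; hops seen [H3,H0,H1] ; pick H1
  Q 64.78.100.79: descend 010 ; hops seen [H3,H0] ; pick H0
  Q 67.116.61.120: descend 010 ; hops seen [H3,H0] ; pick H0
  Q 41.241.131.118: descend 0 ; hops seen [H3] ; pick H3
  - 91.0.0.0/8 clear@8
  add 91.169.43.0/24 -> H1 at depth 24
  - 64.0.0.0/3 clear@3
  add 231.209.80.0/20 -> H3 at depth 20
  add 231.208.0.0/12 -> H1 at depth 12
  Q 91.169.43.210: descend 010110111010100100101011 ; hops seen [H3,H1] ; pick H1
  - 231.208.0.0/12 clear@12
  add 90.0.0.0/7 -> H0 at depth 7

== LOOKUPS ==
["H0","H1","H3","H3","H1","H0","H0","H3","H1"]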